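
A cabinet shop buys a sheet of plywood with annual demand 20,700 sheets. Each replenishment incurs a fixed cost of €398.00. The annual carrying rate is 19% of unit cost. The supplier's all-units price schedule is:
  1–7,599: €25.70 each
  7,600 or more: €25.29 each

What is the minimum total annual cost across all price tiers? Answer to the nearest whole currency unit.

Holding cost per unit per year at price C is H = 0.19·C.
For each price level, check whether its EOQ is feasible; otherwise the best quantity at that price is the breakpoint.
EOQ at €25.70 = 1837.0 (feasible in tier 1): TC = 20,700×€25.70 + (20,700/1837.0)×398 + (1837.0/2)×0.19×€25.70 = €540,959.85.
EOQ at €25.29 = 1851.8 < 7600, so use break Q=7600: TC = 20,700×€25.29 + (20,700/7600.0)×398 + (7600.0/2)×0.19×€25.29 = €542,846.41.
Lowest total cost among the candidates is at Q = 1837.0.

TC* ≈ €540,960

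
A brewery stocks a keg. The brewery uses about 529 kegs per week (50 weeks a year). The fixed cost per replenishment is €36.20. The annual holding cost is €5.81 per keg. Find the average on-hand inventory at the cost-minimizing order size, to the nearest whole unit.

Annual demand D = 529 × 50 = 26,450.
Q* = √(2DS/H) = √(2 × 26,450 × 36.2 / 5.81) ≈ 574.11.
Average inventory = Q*/2 ≈ 574.11 / 2 = 287.054.

Average inventory ≈ 287 kegs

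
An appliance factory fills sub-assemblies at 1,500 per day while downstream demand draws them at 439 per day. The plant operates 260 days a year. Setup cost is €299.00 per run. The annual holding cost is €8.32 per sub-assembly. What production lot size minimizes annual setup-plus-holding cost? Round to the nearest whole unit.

Annual demand D = 439 × 260 = 114,140.
Production build-up factor (1 − d/p) = 1 − 439/1,500 = 0.7073.
Q* = √(2DS / (H(1 − d/p))) = √(2 × 114,140 × 299 / (8.32 × 0.7073)).
= √(68,255,720 / 5.885) ≈ 3405.617.

Q* ≈ 3,406 sub-assemblies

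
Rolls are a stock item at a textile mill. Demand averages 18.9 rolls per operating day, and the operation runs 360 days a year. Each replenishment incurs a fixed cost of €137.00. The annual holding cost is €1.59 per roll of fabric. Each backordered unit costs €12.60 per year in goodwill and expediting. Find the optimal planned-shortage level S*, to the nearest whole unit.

S* ≈ 129 rolls

Annual demand D = 18.9 × 360 = 6,804.
With planned backorders, Q* = √(2DS/H) · √((H+B)/B).
√(2DS/H) = √(2 × 6,804 × 137 / 1.59) = 1082.826.
√((H+B)/B) = √((1.59+12.6)/12.6) = 1.0612.
Q* ≈ 1149.118.
S* = Q* · H/(H+B) = 1149.118 × 1.59/14.19 ≈ 128.760.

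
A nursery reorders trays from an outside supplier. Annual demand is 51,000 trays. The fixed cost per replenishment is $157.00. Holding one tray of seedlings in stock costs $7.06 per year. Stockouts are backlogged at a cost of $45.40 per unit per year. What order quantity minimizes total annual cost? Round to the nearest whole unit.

With planned backorders, Q* = √(2DS/H) · √((H+B)/B).
√(2DS/H) = √(2 × 51,000 × 157 / 7.06) = 1506.078.
√((H+B)/B) = √((7.06+45.4)/45.4) = 1.0749.
Q* ≈ 1618.951.

Q* ≈ 1,619 trays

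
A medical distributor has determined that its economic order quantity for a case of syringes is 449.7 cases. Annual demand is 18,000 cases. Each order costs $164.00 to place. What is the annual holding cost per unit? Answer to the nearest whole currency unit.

The basic EOQ model gives Q* = √(2DS/H); rearrange for the unknown.
From Q* = √(2DS/H): H = 2DS / Q*² = 2 × 18,000 × 164 / 449.7² = 29.1945.

H ≈ $29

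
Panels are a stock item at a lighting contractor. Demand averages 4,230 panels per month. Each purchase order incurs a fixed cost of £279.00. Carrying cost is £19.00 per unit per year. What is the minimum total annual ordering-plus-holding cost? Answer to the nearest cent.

TC* ≈ £23,198.22

Annual demand D = 4,230 × 12 = 50,760.
EOQ = √(2DS/H) = √(2 × 50,760 × 279 / 19) ≈ 1220.96.
At the optimum the two cost components are equal, so total cost = 2·(Q*/2)H = Q*·H.
Minimum total = √(2DSH) = √(2 × 50,760 × 279 × 19) ≈ 23198.222.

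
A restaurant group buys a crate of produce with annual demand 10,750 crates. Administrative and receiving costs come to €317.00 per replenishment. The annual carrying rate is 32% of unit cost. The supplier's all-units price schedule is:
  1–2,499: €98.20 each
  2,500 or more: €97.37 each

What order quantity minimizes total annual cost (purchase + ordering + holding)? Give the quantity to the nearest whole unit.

Q* ≈ 466 crates

Holding cost per unit per year at price C is H = 0.32·C.
For each price level, check whether its EOQ is feasible; otherwise the best quantity at that price is the breakpoint.
EOQ at €98.20 = 465.7 (feasible in tier 1): TC = 10,750×€98.20 + (10,750/465.7)×317 + (465.7/2)×0.32×€98.20 = €1,070,284.56.
EOQ at €97.37 = 467.7 < 2500, so use break Q=2500: TC = 10,750×€97.37 + (10,750/2500.0)×317 + (2500.0/2)×0.32×€97.37 = €1,087,038.60.
Lowest total cost is €1,070,284.56 at Q = 465.7.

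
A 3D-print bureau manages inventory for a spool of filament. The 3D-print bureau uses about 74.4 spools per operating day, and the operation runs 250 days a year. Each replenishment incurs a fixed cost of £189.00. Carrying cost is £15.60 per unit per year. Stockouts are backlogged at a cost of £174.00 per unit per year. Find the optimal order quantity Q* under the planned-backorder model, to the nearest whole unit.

Q* ≈ 701 spools

Annual demand D = 74.4 × 250 = 18,600.
With planned backorders, Q* = √(2DS/H) · √((H+B)/B).
√(2DS/H) = √(2 × 18,600 × 189 / 15.6) = 671.336.
√((H+B)/B) = √((15.6+174)/174) = 1.0439.
Q* ≈ 700.785.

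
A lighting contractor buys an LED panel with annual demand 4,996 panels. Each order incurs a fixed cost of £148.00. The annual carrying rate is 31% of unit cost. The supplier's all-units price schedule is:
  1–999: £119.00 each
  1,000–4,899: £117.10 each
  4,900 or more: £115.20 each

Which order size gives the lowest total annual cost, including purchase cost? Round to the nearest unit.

Q* ≈ 200 panels

Holding cost per unit per year at price C is H = 0.31·C.
For each price level, check whether its EOQ is feasible; otherwise the best quantity at that price is the breakpoint.
EOQ at £119.00 = 200.2 (feasible in tier 1): TC = 4,996×£119.00 + (4,996/200.2)×148 + (200.2/2)×0.31×£119.00 = £601,910.04.
EOQ at £117.10 = 201.8 < 1000, so use break Q=1000: TC = 4,996×£117.10 + (4,996/1000.0)×148 + (1000.0/2)×0.31×£117.10 = £603,921.51.
EOQ at £115.20 = 203.5 < 4900, so use break Q=4900: TC = 4,996×£115.20 + (4,996/4900.0)×148 + (4900.0/2)×0.31×£115.20 = £663,184.50.
Lowest total cost is £601,910.04 at Q = 200.2.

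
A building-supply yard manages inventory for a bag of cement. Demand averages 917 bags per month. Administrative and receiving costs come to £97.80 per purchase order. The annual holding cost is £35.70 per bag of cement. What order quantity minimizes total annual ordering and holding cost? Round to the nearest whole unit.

Q* ≈ 246 bags

Annual demand D = 917 × 12 = 11,004.
EOQ = √(2DS / H) = √(2 × 11,004 × 97.8 / 35.7).
= √(2,152,382.4 / 35.7) = √60,290.8235 ≈ 245.542.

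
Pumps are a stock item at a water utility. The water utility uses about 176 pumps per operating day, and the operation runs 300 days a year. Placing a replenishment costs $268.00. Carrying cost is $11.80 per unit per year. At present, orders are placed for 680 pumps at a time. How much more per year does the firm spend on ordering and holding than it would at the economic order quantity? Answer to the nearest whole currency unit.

Extra cost ≈ $6,547 per year

Annual demand D = 176 × 300 = 52,800.
EOQ = √(2DS/H) = √(2 × 52,800 × 268 / 11.8) ≈ 1548.67.
Cost at Q* = (D/Q*)S + (Q*/2)H = √(2DSH) ≈ $18,274.28.
Cost at Q = 680: (52,800/680)×268 + (680/2)×11.8 = $20,809.41 + $4,012.00 = $24,821.41.
Excess = $24,821.41 − $18,274.28 = $6,547.13.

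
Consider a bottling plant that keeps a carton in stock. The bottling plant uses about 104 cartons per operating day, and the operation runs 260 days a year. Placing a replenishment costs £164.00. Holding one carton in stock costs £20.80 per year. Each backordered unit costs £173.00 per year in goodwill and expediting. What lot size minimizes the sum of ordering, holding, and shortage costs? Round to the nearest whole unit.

Annual demand D = 104 × 260 = 27,040.
With planned backorders, Q* = √(2DS/H) · √((H+B)/B).
√(2DS/H) = √(2 × 27,040 × 164 / 20.8) = 652.993.
√((H+B)/B) = √((20.8+173)/173) = 1.0584.
Q* ≈ 691.134.

Q* ≈ 691 cartons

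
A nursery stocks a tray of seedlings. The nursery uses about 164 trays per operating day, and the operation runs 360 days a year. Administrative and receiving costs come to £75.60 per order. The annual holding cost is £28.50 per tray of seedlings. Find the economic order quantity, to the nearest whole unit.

Q* ≈ 560 trays

Annual demand D = 164 × 360 = 59,040.
EOQ = √(2DS / H) = √(2 × 59,040 × 75.6 / 28.5).
= √(8,926,848 / 28.5) = √313,222.7368 ≈ 559.663.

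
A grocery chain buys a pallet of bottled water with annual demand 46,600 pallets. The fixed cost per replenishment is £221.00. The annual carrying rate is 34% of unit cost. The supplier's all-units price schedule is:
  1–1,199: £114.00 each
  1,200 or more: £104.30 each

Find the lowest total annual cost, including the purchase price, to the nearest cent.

TC* ≈ £4,890,239.37

Holding cost per unit per year at price C is H = 0.34·C.
For each price level, check whether its EOQ is feasible; otherwise the best quantity at that price is the breakpoint.
EOQ at £114.00 = 729.0 (feasible in tier 1): TC = 46,600×£114.00 + (46,600/729.0)×221 + (729.0/2)×0.34×£114.00 = £5,340,655.04.
EOQ at £104.30 = 762.1 < 1200, so use break Q=1200: TC = 46,600×£104.30 + (46,600/1200.0)×221 + (1200.0/2)×0.34×£104.30 = £4,890,239.37.
Lowest total cost among the candidates is at Q = 1200.0.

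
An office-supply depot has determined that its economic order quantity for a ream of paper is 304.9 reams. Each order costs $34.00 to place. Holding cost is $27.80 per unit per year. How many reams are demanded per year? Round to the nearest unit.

D ≈ 38,006 reams per year

Squaring Q* = √(2DS/H) gives Q*² = 2DS/H.
From Q* = √(2DS/H): D = Q*²H / (2S) = 304.9² × 27.8 / (2 × 34) = 38005.875.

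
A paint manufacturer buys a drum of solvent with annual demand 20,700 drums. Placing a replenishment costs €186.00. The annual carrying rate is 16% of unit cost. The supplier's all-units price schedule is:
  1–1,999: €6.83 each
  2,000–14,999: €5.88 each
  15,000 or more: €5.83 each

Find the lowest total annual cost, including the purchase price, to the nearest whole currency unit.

Holding cost per unit per year at price C is H = 0.16·C.
For each price level, check whether its EOQ is feasible; otherwise the best quantity at that price is the breakpoint.
Tier 1 (€6.83): EOQ = 2654.5 exceeds tier's upper bound 1999, so this tier is dominated.
EOQ at €5.88 = 2860.9 (feasible in tier 2): TC = 20,700×€5.88 + (20,700/2860.9)×186 + (2860.9/2)×0.16×€5.88 = €124,407.57.
EOQ at €5.83 = 2873.2 < 15000, so use break Q=15000: TC = 20,700×€5.83 + (20,700/15000.0)×186 + (15000.0/2)×0.16×€5.83 = €127,933.68.
Lowest total cost among the candidates is at Q = 2860.9.

TC* ≈ €124,408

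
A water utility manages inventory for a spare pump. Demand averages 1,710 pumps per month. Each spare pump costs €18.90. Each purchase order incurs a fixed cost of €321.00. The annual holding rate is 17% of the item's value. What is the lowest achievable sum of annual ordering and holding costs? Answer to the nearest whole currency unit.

Annual demand D = 1,710 × 12 = 20,520.
Holding cost H = 0.17 × €18.90 = €3.2130 per unit per year.
EOQ = √(2DS/H) = √(2 × 20,520 × 321 / 3.213) ≈ 2024.89.
At Q*, ordering cost (D/Q*)S equals holding cost (Q*/2)H, each = √(DSH/2).
Minimum total = √(2DSH) = √(2 × 20,520 × 321 × 3.213) ≈ 6505.962.

TC* ≈ €6,506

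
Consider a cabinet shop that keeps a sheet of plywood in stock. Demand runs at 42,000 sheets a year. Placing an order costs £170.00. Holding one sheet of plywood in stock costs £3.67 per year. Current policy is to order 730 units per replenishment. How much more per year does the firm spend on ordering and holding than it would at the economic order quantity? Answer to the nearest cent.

EOQ = √(2DS/H) = √(2 × 42,000 × 170 / 3.67) ≈ 1972.56.
Cost at Q* = (D/Q*)S + (Q*/2)H = √(2DSH) ≈ £7,239.31.
Cost at Q = 730: (42,000/730)×170 + (730/2)×3.67 = £9,780.82 + £1,339.55 = £11,120.37.
Excess = £11,120.37 − £7,239.31 = £3,881.06.

Extra cost ≈ £3,881.06 per year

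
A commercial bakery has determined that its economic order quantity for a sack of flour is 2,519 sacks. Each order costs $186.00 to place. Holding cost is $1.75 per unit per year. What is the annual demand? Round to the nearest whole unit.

D ≈ 29,850 sacks per year

The basic EOQ model gives Q* = √(2DS/H); rearrange for the unknown.
From Q* = √(2DS/H): D = Q*²H / (2S) = 2,519² × 1.75 / (2 × 186) = 29850.489.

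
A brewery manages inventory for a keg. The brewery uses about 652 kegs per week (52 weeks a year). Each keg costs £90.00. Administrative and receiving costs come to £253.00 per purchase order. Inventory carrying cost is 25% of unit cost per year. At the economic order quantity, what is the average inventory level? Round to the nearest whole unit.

Average inventory ≈ 437 kegs

Annual demand D = 652 × 52 = 33,904.
Holding cost H = 0.25 × £90.00 = £22.5000 per unit per year.
Q* = √(2DS/H) = √(2 × 33,904 × 253 / 22.5) ≈ 873.19.
Average inventory = Q*/2 ≈ 873.19 / 2 = 436.596.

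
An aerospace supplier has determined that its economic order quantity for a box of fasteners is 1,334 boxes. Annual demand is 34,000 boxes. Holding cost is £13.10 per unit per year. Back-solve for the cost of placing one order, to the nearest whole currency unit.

Squaring Q* = √(2DS/H) gives Q*² = 2DS/H.
From Q* = √(2DS/H): S = Q*²H / (2D) = 1,334² × 13.1 / (2 × 34,000) = 342.8262.

S ≈ £343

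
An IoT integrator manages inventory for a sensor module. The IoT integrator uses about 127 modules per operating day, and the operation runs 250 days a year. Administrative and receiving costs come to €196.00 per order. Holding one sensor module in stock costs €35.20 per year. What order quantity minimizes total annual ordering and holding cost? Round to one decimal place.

Q* ≈ 594.6 modules

Annual demand D = 127 × 250 = 31,750.
EOQ = √(2DS / H) = √(2 × 31,750 × 196 / 35.2).
= √(12,446,000 / 35.2) = √353,579.5455 ≈ 594.626.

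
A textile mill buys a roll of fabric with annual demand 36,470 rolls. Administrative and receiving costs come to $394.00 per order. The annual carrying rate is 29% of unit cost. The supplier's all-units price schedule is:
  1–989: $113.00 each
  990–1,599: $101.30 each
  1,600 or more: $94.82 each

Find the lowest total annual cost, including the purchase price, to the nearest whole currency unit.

Holding cost per unit per year at price C is H = 0.29·C.
Candidates are each tier's EOQ (if it falls in that tier) and each price-break quantity.
EOQ at $113.00 = 936.5 (feasible in tier 1): TC = 36,470×$113.00 + (36,470/936.5)×394 + (936.5/2)×0.29×$113.00 = $4,151,798.04.
EOQ at $101.30 = 989.1 < 990, so use break Q=990: TC = 36,470×$101.30 + (36,470/990.0)×394 + (990.0/2)×0.29×$101.30 = $3,723,466.94.
EOQ at $94.82 = 1022.3 < 1600, so use break Q=1600: TC = 36,470×$94.82 + (36,470/1600.0)×394 + (1600.0/2)×0.29×$94.82 = $3,489,064.38.
Lowest total cost among the candidates is at Q = 1600.0.

TC* ≈ $3,489,064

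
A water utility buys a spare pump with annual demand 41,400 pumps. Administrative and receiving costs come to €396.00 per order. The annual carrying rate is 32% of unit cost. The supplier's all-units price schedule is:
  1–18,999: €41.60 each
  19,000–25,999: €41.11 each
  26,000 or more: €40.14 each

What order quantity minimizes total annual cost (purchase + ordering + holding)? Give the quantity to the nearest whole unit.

Holding cost per unit per year at price C is H = 0.32·C.
Evaluate total cost at each tier's feasible EOQ or, if the EOQ is below the tier, at the tier's minimum quantity.
EOQ at €41.60 = 1569.4 (feasible in tier 1): TC = 41,400×€41.60 + (41,400/1569.4)×396 + (1569.4/2)×0.32×€41.60 = €1,743,132.21.
EOQ at €41.11 = 1578.8 < 19000, so use break Q=19000: TC = 41,400×€41.11 + (41,400/19000.0)×396 + (19000.0/2)×0.32×€41.11 = €1,827,791.26.
EOQ at €40.14 = 1597.7 < 26000, so use break Q=26000: TC = 41,400×€40.14 + (41,400/26000.0)×396 + (26000.0/2)×0.32×€40.14 = €1,829,408.95.
Lowest total cost is €1,743,132.21 at Q = 1569.4.

Q* ≈ 1,569 pumps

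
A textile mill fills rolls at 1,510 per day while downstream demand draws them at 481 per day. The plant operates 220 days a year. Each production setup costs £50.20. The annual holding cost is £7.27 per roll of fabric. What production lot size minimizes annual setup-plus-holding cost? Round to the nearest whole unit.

Annual demand D = 481 × 220 = 105,820.
Production build-up factor (1 − d/p) = 1 − 481/1,510 = 0.6815.
Q* = √(2DS / (H(1 − d/p))) = √(2 × 105,820 × 50.2 / (7.27 × 0.6815)).
= √(10,624,328 / 4.9542) ≈ 1464.415.

Q* ≈ 1,464 rolls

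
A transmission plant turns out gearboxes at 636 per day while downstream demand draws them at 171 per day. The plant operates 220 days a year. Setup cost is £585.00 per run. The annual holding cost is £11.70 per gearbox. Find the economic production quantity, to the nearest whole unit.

Q* ≈ 2,268 gearboxes

Annual demand D = 171 × 220 = 37,620.
Production build-up factor (1 − d/p) = 1 − 171/636 = 0.7311.
Q* = √(2DS / (H(1 − d/p))) = √(2 × 37,620 × 585 / (11.7 × 0.7311)).
= √(44,015,400 / 8.5542) ≈ 2268.357.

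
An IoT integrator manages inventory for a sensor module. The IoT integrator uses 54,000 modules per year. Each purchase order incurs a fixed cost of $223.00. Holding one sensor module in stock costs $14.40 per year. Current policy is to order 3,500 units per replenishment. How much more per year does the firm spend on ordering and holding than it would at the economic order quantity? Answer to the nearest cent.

Extra cost ≈ $10,017.75 per year

EOQ = √(2DS/H) = √(2 × 54,000 × 223 / 14.4) ≈ 1293.25.
Cost at Q* = (D/Q*)S + (Q*/2)H = √(2DSH) ≈ $18,622.82.
Cost at Q = 3,500: (54,000/3,500)×223 + (3,500/2)×14.4 = $3,440.57 + $25,200.00 = $28,640.57.
Excess = $28,640.57 − $18,622.82 = $10,017.75.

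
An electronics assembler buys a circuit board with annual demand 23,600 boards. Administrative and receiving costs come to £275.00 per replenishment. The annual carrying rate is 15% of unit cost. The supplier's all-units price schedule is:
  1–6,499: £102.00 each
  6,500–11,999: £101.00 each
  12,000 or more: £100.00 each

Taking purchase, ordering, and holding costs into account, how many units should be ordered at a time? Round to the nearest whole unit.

Holding cost per unit per year at price C is H = 0.15·C.
For each price level, check whether its EOQ is feasible; otherwise the best quantity at that price is the breakpoint.
EOQ at £102.00 = 921.1 (feasible in tier 1): TC = 23,600×£102.00 + (23,600/921.1)×275 + (921.1/2)×0.15×£102.00 = £2,421,292.34.
EOQ at £101.00 = 925.6 < 6500, so use break Q=6500: TC = 23,600×£101.00 + (23,600/6500.0)×275 + (6500.0/2)×0.15×£101.00 = £2,433,835.96.
EOQ at £100.00 = 930.2 < 12000, so use break Q=12000: TC = 23,600×£100.00 + (23,600/12000.0)×275 + (12000.0/2)×0.15×£100.00 = £2,450,540.83.
Lowest total cost is £2,421,292.34 at Q = 921.1.

Q* ≈ 921 boards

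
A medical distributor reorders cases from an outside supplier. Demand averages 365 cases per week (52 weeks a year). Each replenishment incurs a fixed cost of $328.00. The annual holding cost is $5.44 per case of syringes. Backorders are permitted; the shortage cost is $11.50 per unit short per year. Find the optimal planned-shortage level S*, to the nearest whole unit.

S* ≈ 590 cases

Annual demand D = 365 × 52 = 18,980.
With planned backorders, Q* = √(2DS/H) · √((H+B)/B).
√(2DS/H) = √(2 × 18,980 × 328 / 5.44) = 1512.866.
√((H+B)/B) = √((5.44+11.5)/11.5) = 1.2137.
Q* ≈ 1836.151.
S* = Q* · H/(H+B) = 1836.151 × 5.44/16.94 ≈ 589.649.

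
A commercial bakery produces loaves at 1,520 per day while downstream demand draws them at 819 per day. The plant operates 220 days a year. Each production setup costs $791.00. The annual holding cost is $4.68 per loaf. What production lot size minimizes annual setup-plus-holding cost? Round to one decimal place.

Q* ≈ 11,492.0 loaves

Annual demand D = 819 × 220 = 180,180.
Production build-up factor (1 − d/p) = 1 − 819/1,520 = 0.4612.
Q* = √(2DS / (H(1 − d/p))) = √(2 × 180,180 × 791 / (4.68 × 0.4612)).
= √(285,044,760 / 2.1583) ≈ 11492.020.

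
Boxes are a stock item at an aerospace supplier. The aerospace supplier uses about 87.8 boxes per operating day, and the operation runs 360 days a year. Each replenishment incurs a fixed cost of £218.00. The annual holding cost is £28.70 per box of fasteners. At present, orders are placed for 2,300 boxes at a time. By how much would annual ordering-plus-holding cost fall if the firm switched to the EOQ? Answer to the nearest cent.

Extra cost ≈ £16,113.27 per year

Annual demand D = 87.8 × 360 = 31,608.
EOQ = √(2DS/H) = √(2 × 31,608 × 218 / 28.7) ≈ 692.95.
Cost at Q* = (D/Q*)S + (Q*/2)H = √(2DSH) ≈ £19,887.61.
Cost at Q = 2,300: (31,608/2,300)×218 + (2,300/2)×28.7 = £2,995.89 + £33,005.00 = £36,000.89.
Excess = £36,000.89 − £19,887.61 = £16,113.27.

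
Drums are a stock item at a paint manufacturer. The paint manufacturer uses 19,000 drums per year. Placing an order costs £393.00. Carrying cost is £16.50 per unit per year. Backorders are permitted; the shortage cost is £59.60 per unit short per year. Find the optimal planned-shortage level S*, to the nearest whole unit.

S* ≈ 233 drums

With planned backorders, Q* = √(2DS/H) · √((H+B)/B).
√(2DS/H) = √(2 × 19,000 × 393 / 16.5) = 951.363.
√((H+B)/B) = √((16.5+59.6)/59.6) = 1.1300.
Q* ≈ 1075.017.
S* = Q* · H/(H+B) = 1075.017 × 16.5/76.1 ≈ 233.085.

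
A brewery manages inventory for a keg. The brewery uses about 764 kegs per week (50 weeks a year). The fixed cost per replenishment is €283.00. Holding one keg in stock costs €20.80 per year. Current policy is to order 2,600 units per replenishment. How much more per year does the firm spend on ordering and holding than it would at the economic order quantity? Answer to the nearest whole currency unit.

Extra cost ≈ €9,991 per year

Annual demand D = 764 × 50 = 38,200.
EOQ = √(2DS/H) = √(2 × 38,200 × 283 / 20.8) ≈ 1019.55.
Cost at Q* = (D/Q*)S + (Q*/2)H = √(2DSH) ≈ €21,206.63.
Cost at Q = 2,600: (38,200/2,600)×283 + (2,600/2)×20.8 = €4,157.92 + €27,040.00 = €31,197.92.
Excess = €31,197.92 − €21,206.63 = €9,991.30.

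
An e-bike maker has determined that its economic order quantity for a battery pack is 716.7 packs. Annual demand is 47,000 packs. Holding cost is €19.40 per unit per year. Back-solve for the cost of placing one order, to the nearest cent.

S ≈ €106.01

Invert the EOQ relation Q*² = 2DS/H.
From Q* = √(2DS/H): S = Q*²H / (2D) = 716.7² × 19.4 / (2 × 47,000) = 106.0105.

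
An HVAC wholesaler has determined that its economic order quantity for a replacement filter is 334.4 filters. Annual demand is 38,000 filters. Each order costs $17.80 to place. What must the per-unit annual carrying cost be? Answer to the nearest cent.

H ≈ $12.10

Squaring Q* = √(2DS/H) gives Q*² = 2DS/H.
From Q* = √(2DS/H): H = 2DS / Q*² = 2 × 38,000 × 17.8 / 334.4² = 12.0977.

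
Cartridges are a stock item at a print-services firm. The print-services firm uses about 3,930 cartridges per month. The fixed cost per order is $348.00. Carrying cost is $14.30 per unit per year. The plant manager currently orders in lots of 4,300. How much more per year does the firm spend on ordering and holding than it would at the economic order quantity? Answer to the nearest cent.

Extra cost ≈ $12,896.63 per year

Annual demand D = 3,930 × 12 = 47,160.
EOQ = √(2DS/H) = √(2 × 47,160 × 348 / 14.3) ≈ 1515.04.
Cost at Q* = (D/Q*)S + (Q*/2)H = √(2DSH) ≈ $21,665.04.
Cost at Q = 4,300: (47,160/4,300)×348 + (4,300/2)×14.3 = $3,816.67 + $30,745.00 = $34,561.67.
Excess = $34,561.67 − $21,665.04 = $12,896.63.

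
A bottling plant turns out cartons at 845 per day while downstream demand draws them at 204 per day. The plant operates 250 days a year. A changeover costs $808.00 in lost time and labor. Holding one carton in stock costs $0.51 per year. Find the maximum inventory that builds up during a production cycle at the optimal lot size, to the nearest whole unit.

I_max ≈ 11,072 cartons

Annual demand D = 204 × 250 = 51,000.
Production build-up factor (1 − d/p) = 1 − 204/845 = 0.7586.
Q* = √(2DS / (H(1 − d/p))) = √(2 × 51,000 × 808 / (0.51 × 0.7586)).
= √(82,416,000 / 0.3869) ≈ 14595.535.
Maximum inventory = Q*(1 − d/p) = 14595.535 × 0.7586 ≈ 11071.879.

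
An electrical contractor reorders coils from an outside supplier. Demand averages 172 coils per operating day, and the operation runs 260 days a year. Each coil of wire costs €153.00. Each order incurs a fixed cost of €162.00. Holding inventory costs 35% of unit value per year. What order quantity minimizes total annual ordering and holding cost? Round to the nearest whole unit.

Annual demand D = 172 × 260 = 44,720.
Holding cost H = 0.35 × €153.00 = €53.5500 per unit per year.
EOQ = √(2DS / H) = √(2 × 44,720 × 162 / 53.55).
= √(14,489,280 / 53.55) = √270,574.7899 ≈ 520.168.

Q* ≈ 520 coils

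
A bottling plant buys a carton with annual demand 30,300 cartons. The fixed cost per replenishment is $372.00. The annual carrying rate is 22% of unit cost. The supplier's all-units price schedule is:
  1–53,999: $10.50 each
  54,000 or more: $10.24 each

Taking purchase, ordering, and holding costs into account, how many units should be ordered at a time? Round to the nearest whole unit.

Holding cost per unit per year at price C is H = 0.22·C.
Candidates are each tier's EOQ (if it falls in that tier) and each price-break quantity.
EOQ at $10.50 = 3123.9 (feasible in tier 1): TC = 30,300×$10.50 + (30,300/3123.9)×372 + (3123.9/2)×0.22×$10.50 = $325,366.29.
EOQ at $10.24 = 3163.3 < 54000, so use break Q=54000: TC = 30,300×$10.24 + (30,300/54000.0)×372 + (54000.0/2)×0.22×$10.24 = $371,306.33.
Lowest total cost is $325,366.29 at Q = 3123.9.

Q* ≈ 3,124 cartons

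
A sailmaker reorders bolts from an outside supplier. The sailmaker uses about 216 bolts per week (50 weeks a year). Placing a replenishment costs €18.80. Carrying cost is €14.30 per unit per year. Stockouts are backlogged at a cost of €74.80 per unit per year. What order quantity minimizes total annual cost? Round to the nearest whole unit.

Annual demand D = 216 × 50 = 10,800.
With planned backorders, Q* = √(2DS/H) · √((H+B)/B).
√(2DS/H) = √(2 × 10,800 × 18.8 / 14.3) = 168.515.
√((H+B)/B) = √((14.3+74.8)/74.8) = 1.0914.
Q* ≈ 183.919.

Q* ≈ 184 bolts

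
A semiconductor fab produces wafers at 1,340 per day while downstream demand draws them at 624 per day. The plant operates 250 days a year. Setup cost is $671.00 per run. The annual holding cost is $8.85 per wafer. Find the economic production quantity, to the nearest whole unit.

Q* ≈ 6,654 wafers

Annual demand D = 624 × 250 = 156,000.
Production build-up factor (1 − d/p) = 1 − 624/1,340 = 0.5343.
Q* = √(2DS / (H(1 − d/p))) = √(2 × 156,000 × 671 / (8.85 × 0.5343)).
= √(209,352,000 / 4.7288) ≈ 6653.694.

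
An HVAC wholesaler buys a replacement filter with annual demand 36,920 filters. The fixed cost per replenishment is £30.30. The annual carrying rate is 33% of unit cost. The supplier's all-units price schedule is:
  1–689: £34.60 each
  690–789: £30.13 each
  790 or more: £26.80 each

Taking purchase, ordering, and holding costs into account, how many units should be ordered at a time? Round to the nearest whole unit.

Holding cost per unit per year at price C is H = 0.33·C.
Evaluate total cost at each tier's feasible EOQ or, if the EOQ is below the tier, at the tier's minimum quantity.
EOQ at £34.60 = 442.7 (feasible in tier 1): TC = 36,920×£34.60 + (36,920/442.7)×30.3 + (442.7/2)×0.33×£34.60 = £1,282,486.31.
EOQ at £30.13 = 474.4 < 690, so use break Q=690: TC = 36,920×£30.13 + (36,920/690.0)×30.3 + (690.0/2)×0.33×£30.13 = £1,117,451.17.
EOQ at £26.80 = 503.0 < 790, so use break Q=790: TC = 36,920×£26.80 + (36,920/790.0)×30.3 + (790.0/2)×0.33×£26.80 = £994,365.43.
Lowest total cost is £994,365.43 at Q = 790.0.

Q* ≈ 790 filters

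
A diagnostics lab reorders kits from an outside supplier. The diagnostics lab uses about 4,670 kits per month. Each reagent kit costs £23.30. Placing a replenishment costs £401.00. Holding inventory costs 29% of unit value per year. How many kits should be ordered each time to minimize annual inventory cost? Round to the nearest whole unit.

Q* ≈ 2,579 kits

Annual demand D = 4,670 × 12 = 56,040.
Holding cost H = 0.29 × £23.30 = £6.7570 per unit per year.
EOQ = √(2DS / H) = √(2 × 56,040 × 401 / 6.757).
= √(44,944,080 / 6.757) = √6,651,484.3866 ≈ 2579.047.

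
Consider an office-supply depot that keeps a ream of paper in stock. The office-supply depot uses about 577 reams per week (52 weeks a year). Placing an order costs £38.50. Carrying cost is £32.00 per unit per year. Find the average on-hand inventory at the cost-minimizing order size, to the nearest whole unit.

Average inventory ≈ 134 reams

Annual demand D = 577 × 52 = 30,004.
EOQ = √(2DS/H) = √(2 × 30,004 × 38.5 / 32) ≈ 268.70.
Average inventory = Q*/2 ≈ 268.70 / 2 = 134.348.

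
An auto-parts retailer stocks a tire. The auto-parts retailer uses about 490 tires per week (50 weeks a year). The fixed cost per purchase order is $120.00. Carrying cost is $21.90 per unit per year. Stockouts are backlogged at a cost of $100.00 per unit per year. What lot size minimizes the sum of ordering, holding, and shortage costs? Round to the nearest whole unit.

Q* ≈ 572 tires

Annual demand D = 490 × 50 = 24,500.
With planned backorders, Q* = √(2DS/H) · √((H+B)/B).
√(2DS/H) = √(2 × 24,500 × 120 / 21.9) = 518.163.
√((H+B)/B) = √((21.9+100)/100) = 1.1041.
Q* ≈ 572.095.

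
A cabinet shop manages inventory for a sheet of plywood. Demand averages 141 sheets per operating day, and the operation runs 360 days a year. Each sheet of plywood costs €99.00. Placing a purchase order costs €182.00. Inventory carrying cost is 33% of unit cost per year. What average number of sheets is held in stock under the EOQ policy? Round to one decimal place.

Annual demand D = 141 × 360 = 50,760.
Holding cost H = 0.33 × €99.00 = €32.6700 per unit per year.
EOQ = √(2DS/H) = √(2 × 50,760 × 182 / 32.67) ≈ 752.03.
Average inventory = Q*/2 ≈ 752.03 / 2 = 376.017.

Average inventory ≈ 376.0 sheets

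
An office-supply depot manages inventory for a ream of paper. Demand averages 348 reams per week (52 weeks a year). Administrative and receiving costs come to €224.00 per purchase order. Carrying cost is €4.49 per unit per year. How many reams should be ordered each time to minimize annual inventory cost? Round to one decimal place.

Q* ≈ 1,343.7 reams

Annual demand D = 348 × 52 = 18,096.
EOQ = √(2DS / H) = √(2 × 18,096 × 224 / 4.49).
= √(8,107,008 / 4.49) = √1,805,569.7105 ≈ 1343.715.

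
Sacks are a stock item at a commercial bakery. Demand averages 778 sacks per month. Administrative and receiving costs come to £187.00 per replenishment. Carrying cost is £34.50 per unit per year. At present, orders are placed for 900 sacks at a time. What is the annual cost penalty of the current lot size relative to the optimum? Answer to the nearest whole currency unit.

Extra cost ≈ £6,489 per year

Annual demand D = 778 × 12 = 9,336.
EOQ = √(2DS/H) = √(2 × 9,336 × 187 / 34.5) ≈ 318.13.
Cost at Q* = (D/Q*)S + (Q*/2)H = √(2DSH) ≈ £10,975.54.
Cost at Q = 900: (9,336/900)×187 + (900/2)×34.5 = £1,939.81 + £15,525.00 = £17,464.81.
Excess = £17,464.81 − £10,975.54 = £6,489.28.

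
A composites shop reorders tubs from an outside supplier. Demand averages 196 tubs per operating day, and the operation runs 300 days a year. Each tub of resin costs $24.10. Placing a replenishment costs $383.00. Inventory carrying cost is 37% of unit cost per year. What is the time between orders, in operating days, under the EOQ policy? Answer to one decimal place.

Annual demand D = 196 × 300 = 58,800.
Holding cost H = 0.37 × $24.10 = $8.9170 per unit per year.
EOQ = √(2DS/H) = √(2 × 58,800 × 383 / 8.917) ≈ 2247.47.
Cycle time = Q*/D × 300 = 2247.47 / 58,800 × 300 ≈ 11.467 days.

T ≈ 11.5 days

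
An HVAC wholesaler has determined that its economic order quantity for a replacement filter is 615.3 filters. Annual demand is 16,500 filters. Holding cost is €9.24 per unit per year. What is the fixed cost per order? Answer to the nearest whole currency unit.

S ≈ €106

Squaring Q* = √(2DS/H) gives Q*² = 2DS/H.
From Q* = √(2DS/H): S = Q*²H / (2D) = 615.3² × 9.24 / (2 × 16,500) = 106.0063.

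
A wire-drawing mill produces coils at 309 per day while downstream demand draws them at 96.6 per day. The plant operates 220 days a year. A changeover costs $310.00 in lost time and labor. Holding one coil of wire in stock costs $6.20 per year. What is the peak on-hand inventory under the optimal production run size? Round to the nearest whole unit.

Annual demand D = 96.6 × 220 = 21,252.
Production build-up factor (1 − d/p) = 1 − 96.6/309 = 0.6874.
Q* = √(2DS / (H(1 − d/p))) = √(2 × 21,252 × 310 / (6.2 × 0.6874)).
= √(13,176,240 / 4.2617) ≈ 1758.336.
Maximum inventory = Q*(1 − d/p) = 1758.336 × 0.6874 ≈ 1208.643.

I_max ≈ 1,209 coils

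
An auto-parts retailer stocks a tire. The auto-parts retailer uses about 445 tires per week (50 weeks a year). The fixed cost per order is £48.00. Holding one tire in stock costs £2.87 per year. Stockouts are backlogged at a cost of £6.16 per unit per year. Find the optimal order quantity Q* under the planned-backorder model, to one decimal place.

Q* ≈ 1,044.5 tires

Annual demand D = 445 × 50 = 22,250.
With planned backorders, Q* = √(2DS/H) · √((H+B)/B).
√(2DS/H) = √(2 × 22,250 × 48 / 2.87) = 862.700.
√((H+B)/B) = √((2.87+6.16)/6.16) = 1.2107.
Q* ≈ 1044.511.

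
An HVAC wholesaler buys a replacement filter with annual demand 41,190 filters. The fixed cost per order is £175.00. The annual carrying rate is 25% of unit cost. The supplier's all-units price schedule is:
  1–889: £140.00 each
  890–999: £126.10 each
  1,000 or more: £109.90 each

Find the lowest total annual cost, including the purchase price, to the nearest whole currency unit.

Holding cost per unit per year at price C is H = 0.25·C.
Evaluate total cost at each tier's feasible EOQ or, if the EOQ is below the tier, at the tier's minimum quantity.
EOQ at £140.00 = 641.8 (feasible in tier 1): TC = 41,190×£140.00 + (41,190/641.8)×175 + (641.8/2)×0.25×£140.00 = £5,789,062.80.
EOQ at £126.10 = 676.2 < 890, so use break Q=890: TC = 41,190×£126.10 + (41,190/890.0)×175 + (890.0/2)×0.25×£126.10 = £5,216,186.78.
EOQ at £109.90 = 724.4 < 1000, so use break Q=1000: TC = 41,190×£109.90 + (41,190/1000.0)×175 + (1000.0/2)×0.25×£109.90 = £4,547,726.75.
Lowest total cost among the candidates is at Q = 1000.0.

TC* ≈ £4,547,727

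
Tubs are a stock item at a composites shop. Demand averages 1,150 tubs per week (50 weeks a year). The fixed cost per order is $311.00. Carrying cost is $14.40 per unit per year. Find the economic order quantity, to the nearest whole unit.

Q* ≈ 1,576 tubs

Annual demand D = 1,150 × 50 = 57,500.
EOQ = √(2DS / H) = √(2 × 57,500 × 311 / 14.4).
= √(35,765,000 / 14.4) = √2,483,680.5556 ≈ 1575.970.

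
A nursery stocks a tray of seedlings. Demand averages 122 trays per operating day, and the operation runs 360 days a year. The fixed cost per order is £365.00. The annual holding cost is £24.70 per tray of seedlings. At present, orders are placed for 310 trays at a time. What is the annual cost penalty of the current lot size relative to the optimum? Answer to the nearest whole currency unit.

Annual demand D = 122 × 360 = 43,920.
EOQ = √(2DS/H) = √(2 × 43,920 × 365 / 24.7) ≈ 1139.32.
Cost at Q* = (D/Q*)S + (Q*/2)H = √(2DSH) ≈ £28,141.10.
Cost at Q = 310: (43,920/310)×365 + (310/2)×24.7 = £51,712.26 + £3,828.50 = £55,540.76.
Excess = £55,540.76 − £28,141.10 = £27,399.66.

Extra cost ≈ £27,400 per year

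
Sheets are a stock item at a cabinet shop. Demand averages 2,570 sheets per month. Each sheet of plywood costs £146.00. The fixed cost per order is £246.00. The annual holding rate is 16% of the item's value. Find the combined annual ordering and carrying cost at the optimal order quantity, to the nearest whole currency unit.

Annual demand D = 2,570 × 12 = 30,840.
Holding cost H = 0.16 × £146.00 = £23.3600 per unit per year.
The optimal lot size = √(2DS/H) = √(2 × 30,840 × 246 / 23.36) ≈ 805.94.
At Q*, ordering cost (D/Q*)S equals holding cost (Q*/2)H, each = √(DSH/2).
Minimum total = √(2DSH) = √(2 × 30,840 × 246 × 23.36) ≈ 18826.785.

TC* ≈ £18,827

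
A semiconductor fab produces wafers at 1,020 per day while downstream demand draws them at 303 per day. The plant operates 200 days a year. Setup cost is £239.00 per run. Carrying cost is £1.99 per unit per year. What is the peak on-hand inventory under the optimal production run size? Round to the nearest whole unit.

I_max ≈ 3,199 wafers

Annual demand D = 303 × 200 = 60,600.
Production build-up factor (1 − d/p) = 1 − 303/1,020 = 0.7029.
Q* = √(2DS / (H(1 − d/p))) = √(2 × 60,600 × 239 / (1.99 × 0.7029)).
= √(28,966,800 / 1.3989) ≈ 4550.554.
Maximum inventory = Q*(1 − d/p) = 4550.554 × 0.7029 ≈ 3198.771.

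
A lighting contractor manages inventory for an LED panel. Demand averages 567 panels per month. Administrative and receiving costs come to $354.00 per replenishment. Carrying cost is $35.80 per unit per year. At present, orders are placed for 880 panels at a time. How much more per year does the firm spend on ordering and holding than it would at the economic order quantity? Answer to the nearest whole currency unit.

Annual demand D = 567 × 12 = 6,804.
EOQ = √(2DS/H) = √(2 × 6,804 × 354 / 35.8) ≈ 366.82.
Cost at Q* = (D/Q*)S + (Q*/2)H = √(2DSH) ≈ $13,132.28.
Cost at Q = 880: (6,804/880)×354 + (880/2)×35.8 = $2,737.06 + $15,752.00 = $18,489.06.
Excess = $18,489.06 − $13,132.28 = $5,356.78.

Extra cost ≈ $5,357 per year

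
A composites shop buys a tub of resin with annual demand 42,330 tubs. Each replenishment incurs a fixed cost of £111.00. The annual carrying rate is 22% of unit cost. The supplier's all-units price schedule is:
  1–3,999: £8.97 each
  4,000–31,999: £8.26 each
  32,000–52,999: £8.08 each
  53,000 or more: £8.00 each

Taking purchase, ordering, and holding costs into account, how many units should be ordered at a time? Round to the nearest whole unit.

Holding cost per unit per year at price C is H = 0.22·C.
Candidates are each tier's EOQ (if it falls in that tier) and each price-break quantity.
EOQ at £8.97 = 2182.2 (feasible in tier 1): TC = 42,330×£8.97 + (42,330/2182.2)×111 + (2182.2/2)×0.22×£8.97 = £384,006.44.
EOQ at £8.26 = 2274.0 < 4000, so use break Q=4000: TC = 42,330×£8.26 + (42,330/4000.0)×111 + (4000.0/2)×0.22×£8.26 = £354,454.86.
EOQ at £8.08 = 2299.2 < 32000, so use break Q=32000: TC = 42,330×£8.08 + (42,330/32000.0)×111 + (32000.0/2)×0.22×£8.08 = £370,614.83.
EOQ at £8.00 = 2310.7 < 53000, so use break Q=53000: TC = 42,330×£8.00 + (42,330/53000.0)×111 + (53000.0/2)×0.22×£8.00 = £385,368.65.
Lowest total cost is £354,454.86 at Q = 4000.0.

Q* ≈ 4,000 tubs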